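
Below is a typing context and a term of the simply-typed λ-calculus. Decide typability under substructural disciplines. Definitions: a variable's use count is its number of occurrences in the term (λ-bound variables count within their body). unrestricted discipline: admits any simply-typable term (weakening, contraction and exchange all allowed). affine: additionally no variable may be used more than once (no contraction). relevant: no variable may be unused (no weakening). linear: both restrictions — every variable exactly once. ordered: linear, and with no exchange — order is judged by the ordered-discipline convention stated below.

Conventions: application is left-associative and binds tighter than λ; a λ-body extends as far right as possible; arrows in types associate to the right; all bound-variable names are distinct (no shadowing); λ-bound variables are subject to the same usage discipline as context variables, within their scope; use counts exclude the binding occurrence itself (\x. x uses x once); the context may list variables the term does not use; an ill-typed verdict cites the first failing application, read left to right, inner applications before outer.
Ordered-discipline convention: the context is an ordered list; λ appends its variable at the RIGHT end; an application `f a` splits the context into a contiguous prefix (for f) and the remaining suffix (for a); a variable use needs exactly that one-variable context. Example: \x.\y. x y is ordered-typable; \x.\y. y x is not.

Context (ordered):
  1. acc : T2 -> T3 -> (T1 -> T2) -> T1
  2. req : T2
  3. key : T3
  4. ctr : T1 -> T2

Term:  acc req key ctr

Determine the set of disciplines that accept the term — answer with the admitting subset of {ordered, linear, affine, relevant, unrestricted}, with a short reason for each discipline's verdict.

admitting disciplines: ordered, linear, affine, relevant, unrestricted
counts: acc ×1, req ×1, key ×1, ctr ×1
order of uses: acc, req, key, ctr
typing: the term checks, with type T1
ordered: ✓, single-use (acc, req, key, ctr), ordered derivation ok
linear: ✓, single use per variable (acc, req, key, ctr)
affine: ✓, no duplicate uses among acc, req, key, ctr
relevant: ✓, at least one use each (acc, req, key, ctr)
unrestricted: ✓, well-typed at T1; no restrictions here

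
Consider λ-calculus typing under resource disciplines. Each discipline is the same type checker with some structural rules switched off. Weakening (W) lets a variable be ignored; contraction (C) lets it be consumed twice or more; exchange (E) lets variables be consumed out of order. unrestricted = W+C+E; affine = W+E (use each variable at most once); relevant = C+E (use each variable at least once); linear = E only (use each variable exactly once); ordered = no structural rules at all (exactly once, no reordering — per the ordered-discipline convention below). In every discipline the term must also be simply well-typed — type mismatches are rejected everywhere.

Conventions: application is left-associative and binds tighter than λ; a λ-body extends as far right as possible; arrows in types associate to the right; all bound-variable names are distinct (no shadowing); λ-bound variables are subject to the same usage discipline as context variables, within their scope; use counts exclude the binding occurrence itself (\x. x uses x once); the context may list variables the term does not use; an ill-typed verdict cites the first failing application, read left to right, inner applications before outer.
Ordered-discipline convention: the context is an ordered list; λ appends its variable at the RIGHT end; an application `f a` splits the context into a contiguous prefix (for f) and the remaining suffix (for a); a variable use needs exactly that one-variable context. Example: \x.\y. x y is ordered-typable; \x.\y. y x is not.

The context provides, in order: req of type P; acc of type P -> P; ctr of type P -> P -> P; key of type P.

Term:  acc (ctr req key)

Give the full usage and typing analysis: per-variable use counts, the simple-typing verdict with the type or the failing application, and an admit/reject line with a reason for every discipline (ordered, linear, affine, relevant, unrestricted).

variable uses: req: 1×, acc: 1×, ctr: 1×, key: 1×
uses in reading order: acc, ctr, req, key
typing: well-typed at P
ordered: ✗, no ordered split (uses run acc, ctr, req, key)
linear: ✓, req, acc, ctr, key: one use apiece
affine: ✓, no duplicate uses among req, acc, ctr, key
relevant: ✓, none of req, acc, ctr, key goes unused
unrestricted: ✓, typability at P is all that's needed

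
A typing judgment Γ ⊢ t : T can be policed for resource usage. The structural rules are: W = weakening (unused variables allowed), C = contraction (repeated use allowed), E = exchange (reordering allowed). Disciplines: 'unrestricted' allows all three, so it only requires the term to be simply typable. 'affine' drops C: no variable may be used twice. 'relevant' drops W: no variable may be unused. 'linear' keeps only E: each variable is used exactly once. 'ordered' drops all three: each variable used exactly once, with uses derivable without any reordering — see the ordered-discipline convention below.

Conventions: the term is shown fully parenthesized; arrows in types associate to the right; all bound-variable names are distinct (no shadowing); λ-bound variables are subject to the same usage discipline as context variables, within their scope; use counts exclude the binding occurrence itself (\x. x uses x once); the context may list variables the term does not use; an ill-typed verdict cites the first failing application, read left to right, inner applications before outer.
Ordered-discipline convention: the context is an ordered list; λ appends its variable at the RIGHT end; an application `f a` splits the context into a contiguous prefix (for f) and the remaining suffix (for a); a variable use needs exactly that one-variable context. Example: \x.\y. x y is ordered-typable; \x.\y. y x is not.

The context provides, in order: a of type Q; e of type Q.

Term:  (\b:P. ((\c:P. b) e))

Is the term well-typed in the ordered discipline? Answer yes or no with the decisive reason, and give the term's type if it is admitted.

no — a type mismatch blocks all five
counts: a: 0; e: 1; b [bound]: 1; c [bound]: 0
left-to-right use order: b, e
typing: ill-typed: argument of type Q where P is required
summary: ordered ✗, linear ✗, affine ✗, relevant ✗, unrestricted ✗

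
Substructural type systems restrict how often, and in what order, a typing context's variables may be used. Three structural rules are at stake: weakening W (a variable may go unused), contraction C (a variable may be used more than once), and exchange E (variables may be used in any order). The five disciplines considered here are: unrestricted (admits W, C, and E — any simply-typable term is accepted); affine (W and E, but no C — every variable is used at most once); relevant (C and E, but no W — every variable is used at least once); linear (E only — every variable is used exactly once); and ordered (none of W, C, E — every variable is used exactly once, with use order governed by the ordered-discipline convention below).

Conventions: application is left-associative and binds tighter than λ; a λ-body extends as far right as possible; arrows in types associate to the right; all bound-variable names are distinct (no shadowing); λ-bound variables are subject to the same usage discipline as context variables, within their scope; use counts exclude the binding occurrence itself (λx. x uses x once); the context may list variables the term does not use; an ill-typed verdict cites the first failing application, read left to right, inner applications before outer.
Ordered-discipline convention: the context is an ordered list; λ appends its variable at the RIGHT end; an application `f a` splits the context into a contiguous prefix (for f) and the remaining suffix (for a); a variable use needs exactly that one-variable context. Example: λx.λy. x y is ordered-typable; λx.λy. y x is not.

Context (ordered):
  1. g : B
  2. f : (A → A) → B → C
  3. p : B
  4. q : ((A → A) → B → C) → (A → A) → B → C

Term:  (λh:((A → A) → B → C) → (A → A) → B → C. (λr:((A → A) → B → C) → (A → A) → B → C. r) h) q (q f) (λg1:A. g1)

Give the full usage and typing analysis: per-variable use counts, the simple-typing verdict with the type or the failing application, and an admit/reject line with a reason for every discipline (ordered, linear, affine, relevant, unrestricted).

counts: g ×0; f ×1; p ×0; q ×2; h [bound] ×1; r [bound] ×1; g1 [bound] ×1
order of uses: r, h, q, q, f, g1
typing: well-typed — term : B → C
ordered: ✗ — q ×2 used more than once (contraction); g, p left unused
linear: ✗ — q ×2 used more than once (contraction); g, p left unused
affine: ✗ — q ×2 used more than once (contraction)
relevant: ✗ — g, p left unused
unrestricted: ✓ — typability at B → C is all that's needed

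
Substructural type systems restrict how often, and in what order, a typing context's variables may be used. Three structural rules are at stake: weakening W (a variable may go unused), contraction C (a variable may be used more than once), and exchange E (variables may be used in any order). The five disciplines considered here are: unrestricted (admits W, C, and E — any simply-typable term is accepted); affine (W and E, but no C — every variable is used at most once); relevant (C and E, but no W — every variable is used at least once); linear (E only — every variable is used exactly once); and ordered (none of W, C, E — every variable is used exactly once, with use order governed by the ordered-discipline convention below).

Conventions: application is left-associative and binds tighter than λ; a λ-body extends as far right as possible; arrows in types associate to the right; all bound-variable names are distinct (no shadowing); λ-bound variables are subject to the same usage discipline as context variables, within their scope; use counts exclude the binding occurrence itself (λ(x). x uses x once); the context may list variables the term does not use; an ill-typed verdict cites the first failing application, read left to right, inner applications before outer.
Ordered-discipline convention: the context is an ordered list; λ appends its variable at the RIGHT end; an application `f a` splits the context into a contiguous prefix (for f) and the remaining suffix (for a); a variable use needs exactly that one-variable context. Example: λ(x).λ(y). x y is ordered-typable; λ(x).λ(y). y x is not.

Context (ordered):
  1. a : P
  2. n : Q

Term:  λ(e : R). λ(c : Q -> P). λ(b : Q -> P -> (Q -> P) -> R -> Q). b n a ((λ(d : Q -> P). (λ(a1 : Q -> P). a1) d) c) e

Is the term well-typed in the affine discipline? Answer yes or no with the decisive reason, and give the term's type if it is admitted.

yes — a, n, e, c, b, d, a1: no repeats, contraction unneeded; term : R -> (Q -> P) -> (Q -> P -> (Q -> P) -> R -> Q) -> Q
usage: a: 1, n: 1, e (λ-bound): 1, c (λ-bound): 1, b (λ-bound): 1, d (λ-bound): 1, a1 (λ-bound): 1
use order (left to right): b, n, a, a1, d, c, e
typing: ✓ — R -> (Q -> P) -> (Q -> P -> (Q -> P) -> R -> Q) -> Q
all disciplines: ordered ✗ · linear ✓ · affine ✓ · relevant ✓ · unrestricted ✓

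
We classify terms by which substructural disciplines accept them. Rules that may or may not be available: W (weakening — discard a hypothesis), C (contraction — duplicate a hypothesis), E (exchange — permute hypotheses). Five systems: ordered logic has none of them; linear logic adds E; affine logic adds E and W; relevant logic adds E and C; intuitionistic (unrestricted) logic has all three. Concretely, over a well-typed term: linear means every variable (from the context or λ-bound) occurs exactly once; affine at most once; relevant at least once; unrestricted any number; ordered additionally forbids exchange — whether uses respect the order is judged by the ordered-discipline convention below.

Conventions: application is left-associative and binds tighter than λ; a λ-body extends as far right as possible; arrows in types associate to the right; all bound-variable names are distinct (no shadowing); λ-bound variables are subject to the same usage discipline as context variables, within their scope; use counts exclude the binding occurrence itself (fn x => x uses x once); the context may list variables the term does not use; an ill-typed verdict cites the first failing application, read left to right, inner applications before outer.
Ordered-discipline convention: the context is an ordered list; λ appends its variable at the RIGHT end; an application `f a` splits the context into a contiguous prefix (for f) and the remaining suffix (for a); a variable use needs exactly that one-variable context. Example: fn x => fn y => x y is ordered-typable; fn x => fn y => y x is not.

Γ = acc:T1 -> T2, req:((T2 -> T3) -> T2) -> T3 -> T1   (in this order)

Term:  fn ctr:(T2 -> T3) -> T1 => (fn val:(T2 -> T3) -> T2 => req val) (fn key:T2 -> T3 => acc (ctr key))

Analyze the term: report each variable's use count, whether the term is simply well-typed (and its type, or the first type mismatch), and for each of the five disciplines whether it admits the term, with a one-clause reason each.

usage: acc: 1×, req: 1×, ctr [bound]: 1×, val [bound]: 1×, key [bound]: 1×
order of uses: req, val, acc, ctr, key
typing: well-typed at ((T2 -> T3) -> T1) -> T3 -> T1
ordered: ✗, needs exchange: uses follow req, val, acc, ctr, key
linear: ✓, single use per variable (acc, req, ctr, val, key)
affine: ✓, acc, req, ctr, val, key: no repeats, contraction unneeded
relevant: ✓, none of acc, req, ctr, val, key goes unused
unrestricted: ✓, well-typed at ((T2 -> T3) -> T1) -> T3 -> T1; no restrictions here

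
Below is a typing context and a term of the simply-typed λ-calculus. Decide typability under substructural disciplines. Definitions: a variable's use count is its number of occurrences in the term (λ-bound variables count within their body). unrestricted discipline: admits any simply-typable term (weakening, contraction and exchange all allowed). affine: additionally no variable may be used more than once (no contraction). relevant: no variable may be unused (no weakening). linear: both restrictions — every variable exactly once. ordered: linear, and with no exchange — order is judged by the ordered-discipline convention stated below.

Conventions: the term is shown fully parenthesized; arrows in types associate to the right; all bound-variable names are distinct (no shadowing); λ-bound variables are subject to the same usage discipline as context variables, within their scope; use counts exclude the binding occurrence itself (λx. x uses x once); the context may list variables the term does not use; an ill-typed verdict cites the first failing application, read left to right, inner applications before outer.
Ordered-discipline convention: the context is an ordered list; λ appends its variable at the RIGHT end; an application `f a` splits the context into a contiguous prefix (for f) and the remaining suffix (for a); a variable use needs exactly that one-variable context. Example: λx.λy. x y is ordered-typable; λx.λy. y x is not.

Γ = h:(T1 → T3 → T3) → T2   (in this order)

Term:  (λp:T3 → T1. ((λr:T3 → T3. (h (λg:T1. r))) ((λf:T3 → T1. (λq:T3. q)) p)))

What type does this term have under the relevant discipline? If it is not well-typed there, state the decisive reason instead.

not well-typed under relevant — g, f left unused
usage: h ×1, p [bound] ×1, r [bound] ×1, g [bound] ×0, f [bound] ×0, q [bound] ×1
uses in reading order: h, r, q, p
typing: ✓ — (T3 → T1) → T2
all disciplines: ordered ✗, linear ✗, affine ✓, relevant ✗, unrestricted ✓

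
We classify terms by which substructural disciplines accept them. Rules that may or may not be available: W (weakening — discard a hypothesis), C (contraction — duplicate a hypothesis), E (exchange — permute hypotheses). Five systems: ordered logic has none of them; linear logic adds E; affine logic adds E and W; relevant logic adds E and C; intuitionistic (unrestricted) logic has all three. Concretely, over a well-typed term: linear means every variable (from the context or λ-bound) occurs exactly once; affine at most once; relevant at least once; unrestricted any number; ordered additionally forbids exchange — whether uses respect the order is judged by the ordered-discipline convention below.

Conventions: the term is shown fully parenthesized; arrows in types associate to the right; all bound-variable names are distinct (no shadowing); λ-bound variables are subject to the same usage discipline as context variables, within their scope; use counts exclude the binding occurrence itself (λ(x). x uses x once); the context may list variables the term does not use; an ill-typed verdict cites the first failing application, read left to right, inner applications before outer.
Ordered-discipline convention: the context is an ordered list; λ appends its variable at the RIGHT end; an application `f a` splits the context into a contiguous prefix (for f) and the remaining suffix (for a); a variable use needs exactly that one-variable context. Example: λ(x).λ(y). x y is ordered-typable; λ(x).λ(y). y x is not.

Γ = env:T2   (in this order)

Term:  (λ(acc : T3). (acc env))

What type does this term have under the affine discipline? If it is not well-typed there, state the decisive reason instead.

not well-typed under affine — fails simple typing
usage: env: 1; acc (λ-bound): 1
order of uses: acc, env
typing: ill-typed: applying a non-function (T3)
all disciplines: ordered ✗ | linear ✗ | affine ✗ | relevant ✗ | unrestricted ✗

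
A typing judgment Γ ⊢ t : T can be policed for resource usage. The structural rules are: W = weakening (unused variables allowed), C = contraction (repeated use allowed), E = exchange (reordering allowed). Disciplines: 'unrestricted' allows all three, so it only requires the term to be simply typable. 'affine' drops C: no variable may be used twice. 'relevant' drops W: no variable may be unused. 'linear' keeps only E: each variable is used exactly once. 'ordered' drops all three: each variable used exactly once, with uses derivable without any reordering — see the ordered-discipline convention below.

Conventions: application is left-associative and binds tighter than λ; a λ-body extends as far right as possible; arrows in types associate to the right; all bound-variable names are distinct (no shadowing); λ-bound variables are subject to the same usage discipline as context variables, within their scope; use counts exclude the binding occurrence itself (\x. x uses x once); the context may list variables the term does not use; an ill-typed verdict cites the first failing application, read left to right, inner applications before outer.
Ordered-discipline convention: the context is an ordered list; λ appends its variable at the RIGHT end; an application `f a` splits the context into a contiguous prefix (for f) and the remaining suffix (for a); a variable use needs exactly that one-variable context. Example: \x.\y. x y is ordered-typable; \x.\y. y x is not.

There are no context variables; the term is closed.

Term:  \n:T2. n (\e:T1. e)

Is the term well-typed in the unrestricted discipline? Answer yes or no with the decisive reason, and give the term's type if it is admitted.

no — a type mismatch blocks all five
variable uses: n [bound]=1; e [bound]=1
use order (left to right): n, e
typing: ill-typed: can't apply a value of type T2
all disciplines: ordered ✗ · linear ✗ · affine ✗ · relevant ✗ · unrestricted ✗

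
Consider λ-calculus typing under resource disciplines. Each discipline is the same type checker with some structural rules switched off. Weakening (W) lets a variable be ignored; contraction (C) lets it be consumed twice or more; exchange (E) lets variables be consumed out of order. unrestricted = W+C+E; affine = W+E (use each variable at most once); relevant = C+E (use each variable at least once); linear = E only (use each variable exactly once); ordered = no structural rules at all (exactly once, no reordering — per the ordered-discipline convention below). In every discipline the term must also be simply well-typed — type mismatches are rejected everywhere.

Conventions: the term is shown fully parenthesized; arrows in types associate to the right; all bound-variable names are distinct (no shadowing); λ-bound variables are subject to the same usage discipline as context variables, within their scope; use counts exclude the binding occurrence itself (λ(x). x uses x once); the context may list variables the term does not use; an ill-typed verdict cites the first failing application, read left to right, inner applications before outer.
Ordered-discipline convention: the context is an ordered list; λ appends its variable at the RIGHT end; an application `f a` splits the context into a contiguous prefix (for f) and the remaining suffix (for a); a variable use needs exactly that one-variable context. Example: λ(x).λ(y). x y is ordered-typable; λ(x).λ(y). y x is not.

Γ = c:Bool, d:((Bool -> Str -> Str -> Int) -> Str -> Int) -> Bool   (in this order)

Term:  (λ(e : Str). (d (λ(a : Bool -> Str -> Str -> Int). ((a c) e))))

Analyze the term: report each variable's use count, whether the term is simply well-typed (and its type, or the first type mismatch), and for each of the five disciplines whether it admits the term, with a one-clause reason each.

variable uses: c ×1; d ×1; e [bound] ×1; a [bound] ×1
order of uses: d, a, c, e
typing: well-typed — term : Str -> Bool
ordered ✗ (no ordered split (uses run d, a, c, e))
linear ✓ (exactly-once usage across c, d, e, a)
affine ✓ (no duplicate uses among c, d, e, a)
relevant ✓ (at least one use each (c, d, e, a))
unrestricted ✓ (type-checks (Str -> Bool) and nothing is barred)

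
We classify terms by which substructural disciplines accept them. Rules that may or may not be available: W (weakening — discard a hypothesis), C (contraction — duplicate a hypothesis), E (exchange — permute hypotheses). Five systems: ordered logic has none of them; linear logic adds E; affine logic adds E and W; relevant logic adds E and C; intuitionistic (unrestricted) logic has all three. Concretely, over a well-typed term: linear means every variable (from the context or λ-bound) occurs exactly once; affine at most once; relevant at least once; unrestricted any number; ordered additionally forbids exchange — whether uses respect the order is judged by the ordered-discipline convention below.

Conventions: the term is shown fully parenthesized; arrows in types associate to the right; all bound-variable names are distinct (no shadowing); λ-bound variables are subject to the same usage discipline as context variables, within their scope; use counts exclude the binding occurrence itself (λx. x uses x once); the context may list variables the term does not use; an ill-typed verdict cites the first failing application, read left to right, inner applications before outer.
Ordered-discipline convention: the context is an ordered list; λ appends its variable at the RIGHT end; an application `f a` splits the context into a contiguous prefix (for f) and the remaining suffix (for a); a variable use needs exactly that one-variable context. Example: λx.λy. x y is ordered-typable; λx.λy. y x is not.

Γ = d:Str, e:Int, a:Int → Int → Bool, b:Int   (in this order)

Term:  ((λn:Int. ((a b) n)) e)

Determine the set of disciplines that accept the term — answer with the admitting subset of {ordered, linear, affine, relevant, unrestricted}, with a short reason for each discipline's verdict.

admitting disciplines: affine, unrestricted
variable uses: d: 0, e: 1, a: 1, b: 1, n (bound): 1
order of uses: a, b, n, e
typing: well-typed — term : Bool
ordered: ✗, d left unused
linear: ✗, d left unused
affine: ✓, no duplicate uses among d, e, a, b, n
relevant: ✗, d left unused
unrestricted: ✓, simply typable at Bool; W, C, E all held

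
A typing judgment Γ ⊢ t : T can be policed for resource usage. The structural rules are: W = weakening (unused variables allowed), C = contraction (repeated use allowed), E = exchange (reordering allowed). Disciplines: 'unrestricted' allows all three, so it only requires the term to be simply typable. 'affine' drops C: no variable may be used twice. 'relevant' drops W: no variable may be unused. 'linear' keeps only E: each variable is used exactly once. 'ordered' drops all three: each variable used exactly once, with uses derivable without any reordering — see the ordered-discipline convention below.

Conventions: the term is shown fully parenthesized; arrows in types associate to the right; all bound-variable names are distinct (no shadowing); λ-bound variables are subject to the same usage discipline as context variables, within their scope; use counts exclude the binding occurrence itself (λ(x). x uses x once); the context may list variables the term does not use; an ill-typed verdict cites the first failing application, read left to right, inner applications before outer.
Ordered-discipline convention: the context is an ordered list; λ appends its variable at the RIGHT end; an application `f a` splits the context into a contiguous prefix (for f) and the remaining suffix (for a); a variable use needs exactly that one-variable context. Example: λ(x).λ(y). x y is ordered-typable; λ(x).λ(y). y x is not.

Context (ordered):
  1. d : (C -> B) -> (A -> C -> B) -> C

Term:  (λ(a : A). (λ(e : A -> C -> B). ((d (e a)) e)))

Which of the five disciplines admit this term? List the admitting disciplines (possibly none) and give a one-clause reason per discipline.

admitted in: relevant, unrestricted
use counts: d=1, a (λ-bound)=1, e (λ-bound)=2
left-to-right use order: d, e, a, e
typing: the term checks, with type A -> (A -> C -> B) -> C
ordered: ✗ — repeated use of e ×2
linear: ✗ — repeated use of e ×2
affine: ✗ — repeated use of e ×2
relevant: ✓ — at least one use each (d, a, e)
unrestricted: ✓ — well-typed at A -> (A -> C -> B) -> C; no restrictions here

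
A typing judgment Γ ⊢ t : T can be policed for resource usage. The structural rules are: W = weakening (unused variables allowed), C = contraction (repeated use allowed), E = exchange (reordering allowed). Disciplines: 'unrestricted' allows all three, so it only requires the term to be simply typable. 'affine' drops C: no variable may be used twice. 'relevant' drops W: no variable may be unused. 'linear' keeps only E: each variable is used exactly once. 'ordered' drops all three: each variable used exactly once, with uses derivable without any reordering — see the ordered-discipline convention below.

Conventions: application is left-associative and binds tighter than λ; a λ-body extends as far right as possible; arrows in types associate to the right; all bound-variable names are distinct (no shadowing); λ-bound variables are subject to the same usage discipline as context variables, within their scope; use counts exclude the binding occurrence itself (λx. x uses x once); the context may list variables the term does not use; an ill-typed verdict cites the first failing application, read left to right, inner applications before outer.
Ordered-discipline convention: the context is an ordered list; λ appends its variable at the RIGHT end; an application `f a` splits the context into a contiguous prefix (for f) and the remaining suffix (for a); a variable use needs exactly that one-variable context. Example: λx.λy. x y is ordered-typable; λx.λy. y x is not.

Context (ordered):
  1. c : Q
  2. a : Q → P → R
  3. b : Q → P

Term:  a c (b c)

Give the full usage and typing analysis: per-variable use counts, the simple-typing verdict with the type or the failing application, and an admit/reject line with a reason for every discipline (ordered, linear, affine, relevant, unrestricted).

variable uses: c: 2; a: 1; b: 1
order of uses: a, c, b, c
typing: well-typed at R
ordered: ✗, c ×2 used more than once (contraction)
linear: ✗, c ×2 used more than once (contraction)
affine: ✗, c ×2 used more than once (contraction)
relevant: ✓, c, a, b: all used, weakening unneeded
unrestricted: ✓, well-typed at R; no restrictions here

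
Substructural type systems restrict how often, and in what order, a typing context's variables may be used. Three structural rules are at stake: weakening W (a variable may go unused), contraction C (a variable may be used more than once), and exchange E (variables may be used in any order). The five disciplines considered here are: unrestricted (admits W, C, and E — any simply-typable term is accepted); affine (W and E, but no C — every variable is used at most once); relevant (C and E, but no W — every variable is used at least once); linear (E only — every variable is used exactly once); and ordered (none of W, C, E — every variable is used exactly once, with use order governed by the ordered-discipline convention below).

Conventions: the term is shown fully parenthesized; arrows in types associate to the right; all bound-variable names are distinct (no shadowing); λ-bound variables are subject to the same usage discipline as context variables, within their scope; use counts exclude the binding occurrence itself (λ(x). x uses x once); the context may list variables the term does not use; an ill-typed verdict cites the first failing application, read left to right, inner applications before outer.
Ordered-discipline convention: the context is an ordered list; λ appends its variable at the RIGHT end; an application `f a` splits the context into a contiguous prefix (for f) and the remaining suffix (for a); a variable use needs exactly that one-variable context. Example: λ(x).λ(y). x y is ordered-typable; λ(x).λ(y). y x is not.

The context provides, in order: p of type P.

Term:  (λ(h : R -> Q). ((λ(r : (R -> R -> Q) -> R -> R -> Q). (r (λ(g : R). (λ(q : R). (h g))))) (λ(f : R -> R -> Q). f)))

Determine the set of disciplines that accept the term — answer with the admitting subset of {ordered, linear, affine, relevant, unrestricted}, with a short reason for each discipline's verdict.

admitted by: affine, unrestricted
usage: p: 0, h (λ-bound): 1, r (λ-bound): 1, g (λ-bound): 1, q (λ-bound): 0, f (λ-bound): 1
order of uses: r, h, g, f
typing: well-typed at (R -> Q) -> R -> R -> Q
ordered: ✗ — p, q never used (weakening)
linear: ✗ — p, q never used (weakening)
affine: ✓ — no duplicate uses among p, h, r, g, q, f
relevant: ✗ — p, q never used (weakening)
unrestricted: ✓ — type-checks ((R -> Q) -> R -> R -> Q) and nothing is barred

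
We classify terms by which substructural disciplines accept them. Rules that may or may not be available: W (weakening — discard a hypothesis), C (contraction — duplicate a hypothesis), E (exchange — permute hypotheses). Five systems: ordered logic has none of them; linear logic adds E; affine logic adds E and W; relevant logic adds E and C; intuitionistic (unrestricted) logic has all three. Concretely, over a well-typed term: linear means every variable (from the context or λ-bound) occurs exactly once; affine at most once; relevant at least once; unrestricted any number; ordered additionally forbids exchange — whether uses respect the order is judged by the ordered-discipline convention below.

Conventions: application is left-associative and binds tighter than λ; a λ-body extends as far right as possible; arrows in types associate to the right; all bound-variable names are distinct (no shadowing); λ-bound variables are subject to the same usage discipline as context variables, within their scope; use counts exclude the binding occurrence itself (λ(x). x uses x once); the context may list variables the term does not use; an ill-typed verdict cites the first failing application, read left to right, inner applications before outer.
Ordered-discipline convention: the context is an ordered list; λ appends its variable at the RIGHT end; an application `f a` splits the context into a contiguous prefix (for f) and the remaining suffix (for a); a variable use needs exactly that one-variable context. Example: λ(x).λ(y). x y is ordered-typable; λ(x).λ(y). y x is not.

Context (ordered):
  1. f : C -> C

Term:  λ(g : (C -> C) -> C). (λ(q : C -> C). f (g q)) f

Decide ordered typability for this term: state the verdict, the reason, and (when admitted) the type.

no — f ×2 used more than once (contraction)
variable uses: f=2; g [bound]=1; q [bound]=1
order of uses: f, g, q, f
typing: well-typed at ((C -> C) -> C) -> C
all disciplines: ordered ✗ · linear ✗ · affine ✗ · relevant ✓ · unrestricted ✓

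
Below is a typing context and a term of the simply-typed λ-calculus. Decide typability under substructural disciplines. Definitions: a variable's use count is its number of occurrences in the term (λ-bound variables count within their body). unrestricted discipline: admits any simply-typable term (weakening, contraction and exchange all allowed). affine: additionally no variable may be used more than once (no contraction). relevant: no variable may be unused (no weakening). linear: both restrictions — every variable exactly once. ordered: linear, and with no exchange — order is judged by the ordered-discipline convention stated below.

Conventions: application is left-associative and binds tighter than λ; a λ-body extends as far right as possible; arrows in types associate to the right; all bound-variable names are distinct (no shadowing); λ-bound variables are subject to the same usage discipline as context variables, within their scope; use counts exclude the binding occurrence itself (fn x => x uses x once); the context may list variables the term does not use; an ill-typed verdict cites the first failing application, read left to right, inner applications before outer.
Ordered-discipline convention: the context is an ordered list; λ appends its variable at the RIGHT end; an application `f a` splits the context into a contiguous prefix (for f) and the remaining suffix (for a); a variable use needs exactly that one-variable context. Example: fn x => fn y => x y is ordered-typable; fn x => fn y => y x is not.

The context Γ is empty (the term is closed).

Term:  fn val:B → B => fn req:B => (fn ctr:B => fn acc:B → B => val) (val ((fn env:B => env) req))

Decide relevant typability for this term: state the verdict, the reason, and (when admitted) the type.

no — needs weakening: ctr, acc unused
use counts: val (bound): 2×; req (bound): 1×; ctr (bound): 0×; acc (bound): 0×; env (bound): 1×
left-to-right use order: val, val, env, req
typing: well-typed at (B → B) → B → (B → B) → B → B
all disciplines: ordered ✗ · linear ✗ · affine ✗ · relevant ✗ · unrestricted ✓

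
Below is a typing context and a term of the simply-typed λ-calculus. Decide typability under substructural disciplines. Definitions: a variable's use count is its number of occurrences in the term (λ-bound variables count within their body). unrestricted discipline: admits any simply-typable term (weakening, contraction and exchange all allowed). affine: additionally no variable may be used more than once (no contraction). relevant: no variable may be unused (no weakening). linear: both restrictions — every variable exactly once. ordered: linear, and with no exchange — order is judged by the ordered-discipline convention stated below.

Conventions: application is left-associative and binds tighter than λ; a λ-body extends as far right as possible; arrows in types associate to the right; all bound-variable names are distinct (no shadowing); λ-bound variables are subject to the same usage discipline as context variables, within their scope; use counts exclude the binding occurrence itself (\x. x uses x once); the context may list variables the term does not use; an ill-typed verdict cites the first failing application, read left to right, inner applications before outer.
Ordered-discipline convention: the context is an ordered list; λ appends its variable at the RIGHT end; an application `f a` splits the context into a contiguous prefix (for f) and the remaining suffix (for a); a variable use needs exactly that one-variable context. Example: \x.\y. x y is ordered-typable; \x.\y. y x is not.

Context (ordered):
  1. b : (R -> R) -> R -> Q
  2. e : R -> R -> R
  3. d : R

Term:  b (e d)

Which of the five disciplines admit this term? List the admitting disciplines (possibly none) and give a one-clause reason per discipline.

admitted in: ordered, linear, affine, relevant, unrestricted
usage: b: 1×, e: 1×, d: 1×
use order (left to right): b, e, d
typing: well-typed — term : R -> Q
ordered: ✓, one use each (b, e, d); ordered split holds
linear: ✓, b, e, d: one use apiece
affine: ✓, no duplicate uses among b, e, d
relevant: ✓, b, e, d: all used, weakening unneeded
unrestricted: ✓, well-typed at R -> Q; no restrictions here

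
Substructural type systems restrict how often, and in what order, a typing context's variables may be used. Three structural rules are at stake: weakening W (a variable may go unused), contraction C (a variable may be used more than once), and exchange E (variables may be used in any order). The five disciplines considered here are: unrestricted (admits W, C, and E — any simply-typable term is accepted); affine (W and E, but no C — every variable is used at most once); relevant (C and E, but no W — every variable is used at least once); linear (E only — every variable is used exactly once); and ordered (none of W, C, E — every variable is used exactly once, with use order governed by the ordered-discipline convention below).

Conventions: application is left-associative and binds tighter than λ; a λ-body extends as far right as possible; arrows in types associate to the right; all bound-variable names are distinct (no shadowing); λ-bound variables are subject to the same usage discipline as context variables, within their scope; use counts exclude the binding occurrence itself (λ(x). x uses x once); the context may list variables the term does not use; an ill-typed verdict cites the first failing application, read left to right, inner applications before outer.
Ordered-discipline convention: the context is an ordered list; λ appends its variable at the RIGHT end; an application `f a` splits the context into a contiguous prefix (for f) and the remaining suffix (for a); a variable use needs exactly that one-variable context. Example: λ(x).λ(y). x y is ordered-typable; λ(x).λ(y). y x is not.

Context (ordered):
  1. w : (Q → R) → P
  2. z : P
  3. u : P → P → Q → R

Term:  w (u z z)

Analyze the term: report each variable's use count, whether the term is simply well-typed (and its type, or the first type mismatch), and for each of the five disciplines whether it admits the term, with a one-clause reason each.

use counts: w=1, z=2, u=1
use order (left to right): w, u, z, z
typing: well-typed at P
ordered: ✗ — needs contraction — z ×2
linear: ✗ — needs contraction — z ×2
affine: ✗ — needs contraction — z ×2
relevant: ✓ — every one of w, z, u appears
unrestricted: ✓ — typability at P is all that's needed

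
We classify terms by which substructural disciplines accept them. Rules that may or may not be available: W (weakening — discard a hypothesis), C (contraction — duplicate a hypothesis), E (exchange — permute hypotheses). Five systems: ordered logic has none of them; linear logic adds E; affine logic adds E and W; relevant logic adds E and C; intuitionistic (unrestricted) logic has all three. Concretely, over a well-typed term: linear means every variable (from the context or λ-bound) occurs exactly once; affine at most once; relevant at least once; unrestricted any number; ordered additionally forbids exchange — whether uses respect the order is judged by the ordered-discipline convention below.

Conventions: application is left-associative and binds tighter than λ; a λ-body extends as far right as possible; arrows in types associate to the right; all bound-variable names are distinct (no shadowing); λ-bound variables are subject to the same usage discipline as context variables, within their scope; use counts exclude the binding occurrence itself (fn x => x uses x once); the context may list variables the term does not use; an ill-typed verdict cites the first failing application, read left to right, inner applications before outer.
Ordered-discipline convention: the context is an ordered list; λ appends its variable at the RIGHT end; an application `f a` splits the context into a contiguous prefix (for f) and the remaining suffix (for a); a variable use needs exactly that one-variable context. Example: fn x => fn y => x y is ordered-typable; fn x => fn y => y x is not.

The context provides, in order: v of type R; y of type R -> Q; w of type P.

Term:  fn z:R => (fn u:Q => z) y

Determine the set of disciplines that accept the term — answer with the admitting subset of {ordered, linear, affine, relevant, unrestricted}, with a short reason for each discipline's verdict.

admitted by: none
counts: v: 0; y: 1; w: 0; z (λ-bound): 1; u (λ-bound): 0
uses in reading order: z, y
typing: ill-typed: an application expects Q but receives R -> Q
ordered ✗ (fails simple typing)
linear ✗ (a type mismatch blocks all five)
affine ✗ (the type mismatch rejects it)
relevant ✗ (not simply typable)
unrestricted ✗ (fails simple typing)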